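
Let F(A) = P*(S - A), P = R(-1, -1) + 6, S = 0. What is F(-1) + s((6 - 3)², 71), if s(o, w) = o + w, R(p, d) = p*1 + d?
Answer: 84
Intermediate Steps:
R(p, d) = d + p (R(p, d) = p + d = d + p)
P = 4 (P = (-1 - 1) + 6 = -2 + 6 = 4)
F(A) = -4*A (F(A) = 4*(0 - A) = 4*(-A) = -4*A)
F(-1) + s((6 - 3)², 71) = -4*(-1) + ((6 - 3)² + 71) = 4 + (3² + 71) = 4 + (9 + 71) = 4 + 80 = 84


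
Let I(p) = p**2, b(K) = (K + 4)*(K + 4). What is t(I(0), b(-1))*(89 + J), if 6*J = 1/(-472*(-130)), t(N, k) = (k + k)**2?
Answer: 884688507/30680 ≈ 28836.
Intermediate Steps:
b(K) = (4 + K)**2 (b(K) = (4 + K)*(4 + K) = (4 + K)**2)
t(N, k) = 4*k**2 (t(N, k) = (2*k)**2 = 4*k**2)
J = 1/368160 (J = (1/(-472*(-130)))/6 = (-1/472*(-1/130))/6 = (1/6)*(1/61360) = 1/368160 ≈ 2.7162e-6)
t(I(0), b(-1))*(89 + J) = (4*((4 - 1)**2)**2)*(89 + 1/368160) = (4*(3**2)**2)*(32766241/368160) = (4*9**2)*(32766241/368160) = (4*81)*(32766241/368160) = 324*(32766241/368160) = 884688507/30680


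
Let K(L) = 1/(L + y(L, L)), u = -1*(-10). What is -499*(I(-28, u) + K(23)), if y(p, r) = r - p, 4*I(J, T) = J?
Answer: 79840/23 ≈ 3471.3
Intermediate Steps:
u = 10
I(J, T) = J/4
K(L) = 1/L (K(L) = 1/(L + (L - L)) = 1/(L + 0) = 1/L)
-499*(I(-28, u) + K(23)) = -499*((¼)*(-28) + 1/23) = -499*(-7 + 1/23) = -499*(-160/23) = 79840/23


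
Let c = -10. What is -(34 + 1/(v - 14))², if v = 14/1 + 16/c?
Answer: -71289/64 ≈ -1113.9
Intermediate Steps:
v = 62/5 (v = 14/1 + 16/(-10) = 14*1 + 16*(-⅒) = 14 - 8/5 = 62/5 ≈ 12.400)
-(34 + 1/(v - 14))² = -(34 + 1/(62/5 - 14))² = -(34 + 1/(-8/5))² = -(34 - 5/8)² = -(267/8)² = -1*71289/64 = -71289/64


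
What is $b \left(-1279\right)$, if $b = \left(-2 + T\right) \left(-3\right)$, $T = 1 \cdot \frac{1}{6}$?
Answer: $- \frac{14069}{2} \approx -7034.5$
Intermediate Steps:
$T = \frac{1}{6}$ ($T = 1 \cdot \frac{1}{6} = \frac{1}{6} \approx 0.16667$)
$b = \frac{11}{2}$ ($b = \left(-2 + \frac{1}{6}\right) \left(-3\right) = \left(- \frac{11}{6}\right) \left(-3\right) = \frac{11}{2} \approx 5.5$)
$b \left(-1279\right) = \frac{11}{2} \left(-1279\right) = - \frac{14069}{2}$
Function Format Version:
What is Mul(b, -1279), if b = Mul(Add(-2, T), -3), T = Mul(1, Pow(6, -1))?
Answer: Rational(-14069, 2) ≈ -7034.5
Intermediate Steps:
T = Rational(1, 6) (T = Mul(1, Rational(1, 6)) = Rational(1, 6) ≈ 0.16667)
b = Rational(11, 2) (b = Mul(Add(-2, Rational(1, 6)), -3) = Mul(Rational(-11, 6), -3) = Rational(11, 2) ≈ 5.5000)
Mul(b, -1279) = Mul(Rational(11, 2), -1279) = Rational(-14069, 2)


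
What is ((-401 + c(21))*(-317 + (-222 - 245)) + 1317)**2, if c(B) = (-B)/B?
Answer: 100162755225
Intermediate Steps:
c(B) = -1
((-401 + c(21))*(-317 + (-222 - 245)) + 1317)**2 = ((-401 - 1)*(-317 + (-222 - 245)) + 1317)**2 = (-402*(-317 - 467) + 1317)**2 = (-402*(-784) + 1317)**2 = (315168 + 1317)**2 = 316485**2 = 100162755225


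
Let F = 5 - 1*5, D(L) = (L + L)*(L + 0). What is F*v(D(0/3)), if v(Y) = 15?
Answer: 0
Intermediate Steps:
D(L) = 2*L² (D(L) = (2*L)*L = 2*L²)
F = 0 (F = 5 - 5 = 0)
F*v(D(0/3)) = 0*15 = 0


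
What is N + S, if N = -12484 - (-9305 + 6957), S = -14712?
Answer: -24848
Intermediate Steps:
N = -10136 (N = -12484 - 1*(-2348) = -12484 + 2348 = -10136)
N + S = -10136 - 14712 = -24848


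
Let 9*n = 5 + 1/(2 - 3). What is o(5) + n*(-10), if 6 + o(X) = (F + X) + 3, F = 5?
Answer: 23/9 ≈ 2.5556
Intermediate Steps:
o(X) = 2 + X (o(X) = -6 + ((5 + X) + 3) = -6 + (8 + X) = 2 + X)
n = 4/9 (n = (5 + 1/(2 - 3))/9 = (5 + 1/(-1))/9 = (5 - 1)/9 = (1/9)*4 = 4/9 ≈ 0.44444)
o(5) + n*(-10) = (2 + 5) + (4/9)*(-10) = 7 - 40/9 = 23/9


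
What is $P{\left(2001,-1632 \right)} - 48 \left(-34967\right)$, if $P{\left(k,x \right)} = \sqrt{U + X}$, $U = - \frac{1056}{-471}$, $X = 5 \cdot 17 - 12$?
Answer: $1678416 + \frac{\sqrt{1854641}}{157} \approx 1.6784 \cdot 10^{6}$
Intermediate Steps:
$X = 73$ ($X = 85 - 12 = 73$)
$U = \frac{352}{157}$ ($U = \left(-1056\right) \left(- \frac{1}{471}\right) = \frac{352}{157} \approx 2.242$)
$P{\left(k,x \right)} = \frac{\sqrt{1854641}}{157}$ ($P{\left(k,x \right)} = \sqrt{\frac{352}{157} + 73} = \sqrt{\frac{11813}{157}} = \frac{\sqrt{1854641}}{157}$)
$P{\left(2001,-1632 \right)} - 48 \left(-34967\right) = \frac{\sqrt{1854641}}{157} - 48 \left(-34967\right) = \frac{\sqrt{1854641}}{157} - -1678416 = \frac{\sqrt{1854641}}{157} + 1678416 = 1678416 + \frac{\sqrt{1854641}}{157}$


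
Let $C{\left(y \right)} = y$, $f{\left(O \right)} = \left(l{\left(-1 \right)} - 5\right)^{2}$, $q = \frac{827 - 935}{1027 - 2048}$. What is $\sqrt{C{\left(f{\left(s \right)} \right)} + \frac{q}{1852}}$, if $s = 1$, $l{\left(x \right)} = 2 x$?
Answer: $\frac{\sqrt{10949897465242}}{472723} \approx 7.0$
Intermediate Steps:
$q = \frac{108}{1021}$ ($q = - \frac{108}{-1021} = \left(-108\right) \left(- \frac{1}{1021}\right) = \frac{108}{1021} \approx 0.10578$)
$f{\left(O \right)} = 49$ ($f{\left(O \right)} = \left(2 \left(-1\right) - 5\right)^{2} = \left(-2 - 5\right)^{2} = \left(-7\right)^{2} = 49$)
$\sqrt{C{\left(f{\left(s \right)} \right)} + \frac{q}{1852}} = \sqrt{49 + \frac{108}{1021 \cdot 1852}} = \sqrt{49 + \frac{108}{1021} \cdot \frac{1}{1852}} = \sqrt{49 + \frac{27}{472723}} = \sqrt{\frac{23163454}{472723}} = \frac{\sqrt{10949897465242}}{472723}$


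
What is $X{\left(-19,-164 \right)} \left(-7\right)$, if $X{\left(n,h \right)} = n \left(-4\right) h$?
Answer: $87248$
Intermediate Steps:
$X{\left(n,h \right)} = - 4 h n$ ($X{\left(n,h \right)} = - 4 n h = - 4 h n$)
$X{\left(-19,-164 \right)} \left(-7\right) = \left(-4\right) \left(-164\right) \left(-19\right) \left(-7\right) = \left(-12464\right) \left(-7\right) = 87248$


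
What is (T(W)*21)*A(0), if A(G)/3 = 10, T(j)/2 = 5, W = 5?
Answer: 6300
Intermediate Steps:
T(j) = 10 (T(j) = 2*5 = 10)
A(G) = 30 (A(G) = 3*10 = 30)
(T(W)*21)*A(0) = (10*21)*30 = 210*30 = 6300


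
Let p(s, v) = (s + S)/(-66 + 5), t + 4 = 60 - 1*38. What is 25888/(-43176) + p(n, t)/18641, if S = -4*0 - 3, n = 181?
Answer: -525802786/876704871 ≈ -0.59975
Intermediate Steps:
t = 18 (t = -4 + (60 - 1*38) = -4 + (60 - 38) = -4 + 22 = 18)
S = -3 (S = 0 - 3 = -3)
p(s, v) = 3/61 - s/61 (p(s, v) = (s - 3)/(-66 + 5) = (-3 + s)/(-61) = (-3 + s)*(-1/61) = 3/61 - s/61)
25888/(-43176) + p(n, t)/18641 = 25888/(-43176) + (3/61 - 1/61*181)/18641 = 25888*(-1/43176) + (3/61 - 181/61)*(1/18641) = -3236/5397 - 178/61*1/18641 = -3236/5397 - 178/1137101 = -525802786/876704871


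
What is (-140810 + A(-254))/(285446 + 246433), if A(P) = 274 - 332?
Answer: -46956/177293 ≈ -0.26485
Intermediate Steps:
A(P) = -58
(-140810 + A(-254))/(285446 + 246433) = (-140810 - 58)/(285446 + 246433) = -140868/531879 = -140868*1/531879 = -46956/177293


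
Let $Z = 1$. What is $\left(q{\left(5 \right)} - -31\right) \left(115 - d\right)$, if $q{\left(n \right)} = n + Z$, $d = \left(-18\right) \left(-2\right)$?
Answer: $2923$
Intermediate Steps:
$d = 36$
$q{\left(n \right)} = 1 + n$ ($q{\left(n \right)} = n + 1 = 1 + n$)
$\left(q{\left(5 \right)} - -31\right) \left(115 - d\right) = \left(\left(1 + 5\right) - -31\right) \left(115 - 36\right) = \left(6 + 31\right) \left(115 - 36\right) = 37 \cdot 79 = 2923$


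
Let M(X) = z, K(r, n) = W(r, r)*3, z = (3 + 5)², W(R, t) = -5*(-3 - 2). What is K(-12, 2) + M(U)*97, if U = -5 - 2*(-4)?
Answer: 6283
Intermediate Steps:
W(R, t) = 25 (W(R, t) = -5*(-5) = 25)
z = 64 (z = 8² = 64)
K(r, n) = 75 (K(r, n) = 25*3 = 75)
U = 3 (U = -5 + 8 = 3)
M(X) = 64
K(-12, 2) + M(U)*97 = 75 + 64*97 = 75 + 6208 = 6283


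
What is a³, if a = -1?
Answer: -1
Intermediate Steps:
a³ = (-1)³ = -1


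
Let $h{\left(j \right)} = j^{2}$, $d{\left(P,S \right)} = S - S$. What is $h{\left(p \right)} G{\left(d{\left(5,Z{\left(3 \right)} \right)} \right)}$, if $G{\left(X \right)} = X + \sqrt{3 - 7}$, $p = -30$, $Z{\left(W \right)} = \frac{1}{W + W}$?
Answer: $1800 i \approx 1800.0 i$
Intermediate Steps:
$Z{\left(W \right)} = \frac{1}{2 W}$
$d{\left(P,S \right)} = 0$
$G{\left(X \right)} = X + 2 i$ ($G{\left(X \right)} = X + \sqrt{-4} = X + 2 i$)
$h{\left(p \right)} G{\left(d{\left(5,Z{\left(3 \right)} \right)} \right)} = \left(-30\right)^{2} \left(0 + 2 i\right) = 900 \cdot 2 i = 1800 i$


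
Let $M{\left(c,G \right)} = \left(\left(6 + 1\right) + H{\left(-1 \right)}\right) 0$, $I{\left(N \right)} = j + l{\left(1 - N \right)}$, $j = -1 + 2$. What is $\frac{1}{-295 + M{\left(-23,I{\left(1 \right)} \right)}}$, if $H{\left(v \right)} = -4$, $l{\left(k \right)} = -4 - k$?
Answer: $- \frac{1}{295} \approx -0.0033898$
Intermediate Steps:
$j = 1$
$I{\left(N \right)} = -4 + N$ ($I{\left(N \right)} = 1 - \left(5 - N\right) = 1 + \left(-4 + \left(-1 + N\right)\right) = 1 + \left(-5 + N\right) = -4 + N$)
$M{\left(c,G \right)} = 0$ ($M{\left(c,G \right)} = \left(\left(6 + 1\right) - 4\right) 0 = \left(7 - 4\right) 0 = 3 \cdot 0 = 0$)
$\frac{1}{-295 + M{\left(-23,I{\left(1 \right)} \right)}} = \frac{1}{-295 + 0} = \frac{1}{-295} = - \frac{1}{295}$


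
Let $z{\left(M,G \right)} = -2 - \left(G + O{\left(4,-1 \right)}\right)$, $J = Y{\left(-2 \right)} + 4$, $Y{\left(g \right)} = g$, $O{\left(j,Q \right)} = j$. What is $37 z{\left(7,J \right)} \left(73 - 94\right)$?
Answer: $6216$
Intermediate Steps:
$J = 2$ ($J = -2 + 4 = 2$)
$z{\left(M,G \right)} = -6 - G$ ($z{\left(M,G \right)} = -2 - \left(G + 4\right) = -2 - \left(4 + G\right) = -6 - G$)
$37 z{\left(7,J \right)} \left(73 - 94\right) = 37 \left(-6 - 2\right) \left(73 - 94\right) = 37 \left(-8\right) \left(-21\right) = \left(-296\right) \left(-21\right) = 6216$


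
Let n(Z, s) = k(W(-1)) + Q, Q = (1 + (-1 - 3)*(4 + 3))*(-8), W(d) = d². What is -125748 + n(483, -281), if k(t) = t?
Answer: -125531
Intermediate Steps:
Q = 216 (Q = (1 - 4*7)*(-8) = (1 - 28)*(-8) = -27*(-8) = 216)
n(Z, s) = 217 (n(Z, s) = (-1)² + 216 = 1 + 216 = 217)
-125748 + n(483, -281) = -125748 + 217 = -125531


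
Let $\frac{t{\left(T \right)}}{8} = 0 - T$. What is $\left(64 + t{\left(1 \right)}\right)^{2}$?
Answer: $3136$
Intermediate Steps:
$t{\left(T \right)} = - 8 T$ ($t{\left(T \right)} = 8 \left(0 - T\right) = 8 \left(- T\right) = - 8 T$)
$\left(64 + t{\left(1 \right)}\right)^{2} = \left(64 - 8\right)^{2} = 56^{2} = 3136$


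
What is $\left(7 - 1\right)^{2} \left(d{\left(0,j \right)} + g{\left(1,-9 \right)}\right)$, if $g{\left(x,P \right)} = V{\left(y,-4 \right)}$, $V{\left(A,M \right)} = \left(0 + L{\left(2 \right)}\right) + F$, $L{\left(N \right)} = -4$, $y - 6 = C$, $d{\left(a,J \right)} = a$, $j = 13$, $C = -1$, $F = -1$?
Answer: $-180$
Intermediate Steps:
$y = 5$ ($y = 6 - 1 = 5$)
$V{\left(A,M \right)} = -5$ ($V{\left(A,M \right)} = \left(0 - 4\right) - 1 = -4 - 1 = -5$)
$g{\left(x,P \right)} = -5$
$\left(7 - 1\right)^{2} \left(d{\left(0,j \right)} + g{\left(1,-9 \right)}\right) = \left(7 - 1\right)^{2} \left(0 - 5\right) = 6^{2} \left(-5\right) = 36 \left(-5\right) = -180$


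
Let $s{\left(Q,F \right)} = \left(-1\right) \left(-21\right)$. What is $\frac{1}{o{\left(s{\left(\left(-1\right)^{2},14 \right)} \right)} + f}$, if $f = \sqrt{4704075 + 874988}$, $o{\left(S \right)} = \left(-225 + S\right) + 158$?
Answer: $\frac{46}{5576947} + \frac{\sqrt{5579063}}{5576947} \approx 0.00043178$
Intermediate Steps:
$s{\left(Q,F \right)} = 21$
$o{\left(S \right)} = -67 + S$
$f = \sqrt{5579063} \approx 2362.0$
$\frac{1}{o{\left(s{\left(\left(-1\right)^{2},14 \right)} \right)} + f} = \frac{1}{\left(-67 + 21\right) + \sqrt{5579063}} = \frac{1}{-46 + \sqrt{5579063}}$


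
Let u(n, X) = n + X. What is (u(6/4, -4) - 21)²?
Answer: 2209/4 ≈ 552.25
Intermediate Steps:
u(n, X) = X + n
(u(6/4, -4) - 21)² = ((-4 + 6/4) - 21)² = ((-4 + 6*(¼)) - 21)² = ((-4 + 3/2) - 21)² = (-5/2 - 21)² = (-47/2)² = 2209/4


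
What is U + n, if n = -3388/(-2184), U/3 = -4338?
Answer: -1014971/78 ≈ -13012.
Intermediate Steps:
U = -13014 (U = 3*(-4338) = -13014)
n = 121/78 (n = -3388*(-1/2184) = 121/78 ≈ 1.5513)
U + n = -13014 + 121/78 = -1014971/78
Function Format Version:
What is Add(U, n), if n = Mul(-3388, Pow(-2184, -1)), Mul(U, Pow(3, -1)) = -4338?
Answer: Rational(-1014971, 78) ≈ -13012.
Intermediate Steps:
U = -13014 (U = Mul(3, -4338) = -13014)
n = Rational(121, 78) (n = Mul(-3388, Rational(-1, 2184)) = Rational(121, 78) ≈ 1.5513)
Add(U, n) = Add(-13014, Rational(121, 78)) = Rational(-1014971, 78)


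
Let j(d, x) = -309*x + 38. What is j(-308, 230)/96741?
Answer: -71032/96741 ≈ -0.73425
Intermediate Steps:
j(d, x) = 38 - 309*x
j(-308, 230)/96741 = (38 - 309*230)/96741 = (38 - 71070)*(1/96741) = -71032*1/96741 = -71032/96741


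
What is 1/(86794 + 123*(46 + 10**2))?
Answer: 1/104752 ≈ 9.5464e-6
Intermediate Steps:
1/(86794 + 123*(46 + 10**2)) = 1/(86794 + 123*(46 + 100)) = 1/(86794 + 123*146) = 1/(86794 + 17958) = 1/104752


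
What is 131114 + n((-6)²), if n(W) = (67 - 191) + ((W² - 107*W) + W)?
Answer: 128470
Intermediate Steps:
n(W) = -124 + W² - 106*W (n(W) = -124 + (W² - 106*W) = -124 + W² - 106*W)
131114 + n((-6)²) = 131114 + (-124 + ((-6)²)² - 106*(-6)²) = 131114 + (-124 + 36² - 106*36) = 131114 + (-124 + 1296 - 3816) = 131114 - 2644 = 128470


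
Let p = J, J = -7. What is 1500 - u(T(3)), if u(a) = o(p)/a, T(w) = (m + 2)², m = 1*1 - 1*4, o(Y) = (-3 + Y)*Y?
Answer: 1430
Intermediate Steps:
p = -7
o(Y) = Y*(-3 + Y)
m = -3 (m = 1 - 4 = -3)
T(w) = 1 (T(w) = (-3 + 2)² = (-1)² = 1)
u(a) = 70/a (u(a) = (-7*(-3 - 7))/a = (-7*(-10))/a = 70/a)
1500 - u(T(3)) = 1500 - 70/1 = 1500 - 70 = 1430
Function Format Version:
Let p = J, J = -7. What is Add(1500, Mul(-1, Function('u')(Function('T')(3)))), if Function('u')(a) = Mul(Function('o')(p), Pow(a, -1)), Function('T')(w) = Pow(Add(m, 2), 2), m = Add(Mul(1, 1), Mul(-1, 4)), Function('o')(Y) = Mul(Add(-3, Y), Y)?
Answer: 1430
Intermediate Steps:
p = -7
Function('o')(Y) = Mul(Y, Add(-3, Y))
m = -3 (m = Add(1, -4) = -3)
Function('T')(w) = 1 (Function('T')(w) = Pow(Add(-3, 2), 2) = Pow(-1, 2) = 1)
Function('u')(a) = Mul(70, Pow(a, -1)) (Function('u')(a) = Mul(Mul(-7, Add(-3, -7)), Pow(a, -1)) = Mul(Mul(-7, -10), Pow(a, -1)) = Mul(70, Pow(a, -1)))
Add(1500, Mul(-1, Function('u')(Function('T')(3)))) = Add(1500, Mul(-1, Mul(70, Pow(1, -1)))) = Add(1500, Mul(-1, Mul(70, 1))) = Add(1500, Mul(-1, 70)) = Add(1500, -70) = 1430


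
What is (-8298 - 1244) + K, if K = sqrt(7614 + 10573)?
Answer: -9542 + sqrt(18187) ≈ -9407.1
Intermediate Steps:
K = sqrt(18187) ≈ 134.86
(-8298 - 1244) + K = (-8298 - 1244) + sqrt(18187) = -9542 + sqrt(18187)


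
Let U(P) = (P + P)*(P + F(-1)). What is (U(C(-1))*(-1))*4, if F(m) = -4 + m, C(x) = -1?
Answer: -48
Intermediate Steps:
U(P) = 2*P*(-5 + P) (U(P) = (P + P)*(P + (-4 - 1)) = (2*P)*(P - 5) = (2*P)*(-5 + P) = 2*P*(-5 + P))
(U(C(-1))*(-1))*4 = ((2*(-1)*(-5 - 1))*(-1))*4 = ((2*(-1)*(-6))*(-1))*4 = (12*(-1))*4 = -12*4 = -48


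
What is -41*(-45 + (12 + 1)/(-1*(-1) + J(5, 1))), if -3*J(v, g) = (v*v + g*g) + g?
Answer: 15293/8 ≈ 1911.6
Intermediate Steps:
J(v, g) = -g/3 - g**2/3 - v**2/3 (J(v, g) = -((v*v + g*g) + g)/3 = -((v**2 + g**2) + g)/3 = -((g**2 + v**2) + g)/3 = -(g + g**2 + v**2)/3 = -g/3 - g**2/3 - v**2/3)
-41*(-45 + (12 + 1)/(-1*(-1) + J(5, 1))) = -41*(-45 + (12 + 1)/(-1*(-1) + (-1/3*1 - 1/3*1**2 - 1/3*5**2))) = -41*(-45 + 13/(1 + (-1/3 - 1/3*1 - 1/3*25))) = -41*(-45 + 13/(1 + (-1/3 - 1/3 - 25/3))) = -41*(-45 + 13/(1 - 9)) = -41*(-45 + 13/(-8)) = -41*(-45 + 13*(-1/8)) = -41*(-45 - 13/8) = -41*(-373/8) = 15293/8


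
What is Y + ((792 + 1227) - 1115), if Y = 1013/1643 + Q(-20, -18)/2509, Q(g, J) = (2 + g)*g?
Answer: 3729680545/4122287 ≈ 904.76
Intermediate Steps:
Q(g, J) = g*(2 + g)
Y = 3133097/4122287 (Y = 1013/1643 - 20*(2 - 20)/2509 = 1013*(1/1643) - 20*(-18)*(1/2509) = 1013/1643 + 360*(1/2509) = 1013/1643 + 360/2509 = 3133097/4122287 ≈ 0.76004)
Y + ((792 + 1227) - 1115) = 3133097/4122287 + ((792 + 1227) - 1115) = 3133097/4122287 + (2019 - 1115) = 3133097/4122287 + 904 = 3729680545/4122287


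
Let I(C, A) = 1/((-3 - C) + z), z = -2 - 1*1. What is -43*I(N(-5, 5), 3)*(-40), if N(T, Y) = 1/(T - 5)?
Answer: -17200/59 ≈ -291.53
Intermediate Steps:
z = -3 (z = -2 - 1 = -3)
N(T, Y) = 1/(-5 + T)
I(C, A) = 1/(-6 - C) (I(C, A) = 1/((-3 - C) - 3) = 1/(-6 - C))
-43*I(N(-5, 5), 3)*(-40) = -(-43)/(6 + 1/(-5 - 5))*(-40) = -(-43)/(6 + 1/(-10))*(-40) = -(-43)/(6 - ⅒)*(-40) = -(-43)/59/10*(-40) = -(-43)*10/59*(-40) = -43*(-10/59)*(-40) = (430/59)*(-40) = -17200/59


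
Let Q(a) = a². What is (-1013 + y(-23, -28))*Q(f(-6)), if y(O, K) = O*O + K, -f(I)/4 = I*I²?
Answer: -382205952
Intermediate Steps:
f(I) = -4*I³ (f(I) = -4*I*I² = -4*I³)
y(O, K) = K + O² (y(O, K) = O² + K = K + O²)
(-1013 + y(-23, -28))*Q(f(-6)) = (-1013 + (-28 + (-23)²))*(-4*(-6)³)² = (-1013 + (-28 + 529))*(-4*(-216))² = (-1013 + 501)*864² = -512*746496 = -382205952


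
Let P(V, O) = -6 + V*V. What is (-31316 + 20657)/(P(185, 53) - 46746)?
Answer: 10659/12527 ≈ 0.85088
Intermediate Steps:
P(V, O) = -6 + V**2
(-31316 + 20657)/(P(185, 53) - 46746) = (-31316 + 20657)/((-6 + 185**2) - 46746) = -10659/((-6 + 34225) - 46746) = -10659/(34219 - 46746) = -10659/(-12527) = -10659*(-1/12527) = 10659/12527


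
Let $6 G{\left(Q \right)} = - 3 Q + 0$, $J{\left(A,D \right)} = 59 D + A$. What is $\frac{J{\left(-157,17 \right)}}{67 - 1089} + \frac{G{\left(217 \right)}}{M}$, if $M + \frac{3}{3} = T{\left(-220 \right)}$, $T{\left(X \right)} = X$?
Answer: $- \frac{76079}{225862} \approx -0.33684$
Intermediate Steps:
$J{\left(A,D \right)} = A + 59 D$
$G{\left(Q \right)} = - \frac{Q}{2}$ ($G{\left(Q \right)} = \frac{- 3 Q + 0}{6} = \frac{\left(-3\right) Q}{6} = - \frac{Q}{2}$)
$M = -221$ ($M = -1 - 220 = -221$)
$\frac{J{\left(-157,17 \right)}}{67 - 1089} + \frac{G{\left(217 \right)}}{M} = \frac{-157 + 59 \cdot 17}{67 - 1089} + \frac{\left(- \frac{1}{2}\right) 217}{-221} = \frac{-157 + 1003}{67 - 1089} - - \frac{217}{442} = \frac{846}{-1022} + \frac{217}{442} = 846 \left(- \frac{1}{1022}\right) + \frac{217}{442} = - \frac{423}{511} + \frac{217}{442} = - \frac{76079}{225862}$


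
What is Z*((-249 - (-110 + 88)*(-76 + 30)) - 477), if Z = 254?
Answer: -441452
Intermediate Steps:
Z*((-249 - (-110 + 88)*(-76 + 30)) - 477) = 254*((-249 - (-110 + 88)*(-76 + 30)) - 477) = 254*((-249 - (-22)*(-46)) - 477) = 254*((-249 - 1*1012) - 477) = 254*((-249 - 1012) - 477) = 254*(-1261 - 477) = 254*(-1738) = -441452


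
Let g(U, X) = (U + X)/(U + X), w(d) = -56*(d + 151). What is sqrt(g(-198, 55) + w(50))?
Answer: I*sqrt(11255) ≈ 106.09*I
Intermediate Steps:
w(d) = -8456 - 56*d (w(d) = -56*(151 + d) = -8456 - 56*d)
g(U, X) = 1
sqrt(g(-198, 55) + w(50)) = sqrt(1 + (-8456 - 56*50)) = sqrt(1 + (-8456 - 2800)) = sqrt(1 - 11256) = sqrt(-11255) = I*sqrt(11255)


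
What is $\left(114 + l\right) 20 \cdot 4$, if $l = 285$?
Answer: $31920$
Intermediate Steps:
$\left(114 + l\right) 20 \cdot 4 = \left(114 + 285\right) 20 \cdot 4 = 399 \cdot 80 = 31920$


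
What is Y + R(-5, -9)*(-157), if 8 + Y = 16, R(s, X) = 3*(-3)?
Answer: 1421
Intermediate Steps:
R(s, X) = -9
Y = 8 (Y = -8 + 16 = 8)
Y + R(-5, -9)*(-157) = 8 - 9*(-157) = 8 + 1413 = 1421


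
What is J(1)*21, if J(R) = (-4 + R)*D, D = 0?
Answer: 0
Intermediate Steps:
J(R) = 0 (J(R) = (-4 + R)*0 = 0)
J(1)*21 = 0*21 = 0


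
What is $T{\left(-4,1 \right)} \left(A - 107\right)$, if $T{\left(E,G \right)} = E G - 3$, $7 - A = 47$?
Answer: $1029$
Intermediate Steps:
$A = -40$ ($A = 7 - 47 = -40$)
$T{\left(E,G \right)} = -3 + E G$
$T{\left(-4,1 \right)} \left(A - 107\right) = \left(-3 - 4\right) \left(-40 - 107\right) = \left(-3 - 4\right) \left(-147\right) = \left(-7\right) \left(-147\right) = 1029$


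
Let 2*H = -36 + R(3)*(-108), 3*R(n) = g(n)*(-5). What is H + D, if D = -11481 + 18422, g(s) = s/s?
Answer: 7013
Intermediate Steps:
g(s) = 1
D = 6941
R(n) = -5/3 (R(n) = (1*(-5))/3 = (1/3)*(-5) = -5/3)
H = 72 (H = (-36 - 5/3*(-108))/2 = (-36 + 180)/2 = (1/2)*144 = 72)
H + D = 72 + 6941 = 7013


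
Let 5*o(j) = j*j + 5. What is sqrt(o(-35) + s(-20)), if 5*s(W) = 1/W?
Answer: sqrt(24599)/10 ≈ 15.684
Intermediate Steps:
s(W) = 1/(5*W)
o(j) = 1 + j**2/5 (o(j) = (j*j + 5)/5 = (j**2 + 5)/5 = (5 + j**2)/5 = 1 + j**2/5)
sqrt(o(-35) + s(-20)) = sqrt((1 + (1/5)*(-35)**2) + (1/5)/(-20)) = sqrt((1 + (1/5)*1225) + (1/5)*(-1/20)) = sqrt((1 + 245) - 1/100) = sqrt(246 - 1/100) = sqrt(24599/100) = sqrt(24599)/10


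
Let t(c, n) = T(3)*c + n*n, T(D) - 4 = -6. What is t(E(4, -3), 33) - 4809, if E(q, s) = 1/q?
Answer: -7441/2 ≈ -3720.5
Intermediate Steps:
T(D) = -2 (T(D) = 4 - 6 = -2)
t(c, n) = n**2 - 2*c (t(c, n) = -2*c + n*n = -2*c + n**2 = n**2 - 2*c)
t(E(4, -3), 33) - 4809 = (33**2 - 2/4) - 4809 = (1089 - 2*1/4) - 4809 = (1089 - 1/2) - 4809 = 2177/2 - 4809 = -7441/2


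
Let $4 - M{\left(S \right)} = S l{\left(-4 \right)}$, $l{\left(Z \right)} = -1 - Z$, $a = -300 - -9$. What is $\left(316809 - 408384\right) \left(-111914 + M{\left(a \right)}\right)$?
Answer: $10168213275$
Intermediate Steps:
$a = -291$ ($a = -300 + 9 = -291$)
$M{\left(S \right)} = 4 - 3 S$ ($M{\left(S \right)} = 4 - S \left(-1 - -4\right) = 4 - S \left(-1 + 4\right) = 4 - S 3 = 4 - 3 S$)
$\left(316809 - 408384\right) \left(-111914 + M{\left(a \right)}\right) = \left(316809 - 408384\right) \left(-111914 + \left(4 - -873\right)\right) = - 91575 \left(-111914 + \left(4 + 873\right)\right) = - 91575 \left(-111914 + 877\right) = \left(-91575\right) \left(-111037\right) = 10168213275$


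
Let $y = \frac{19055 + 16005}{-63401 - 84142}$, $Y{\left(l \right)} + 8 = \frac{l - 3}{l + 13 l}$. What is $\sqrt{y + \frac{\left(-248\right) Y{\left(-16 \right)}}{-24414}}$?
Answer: $\frac{i \sqrt{89865956314124924934}}{16809869076} \approx 0.56394 i$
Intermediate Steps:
$Y{\left(l \right)} = -8 + \frac{-3 + l}{14 l}$ ($Y{\left(l \right)} = -8 + \frac{l - 3}{l + 13 l} = -8 + \frac{-3 + l}{14 l}$)
$y = - \frac{35060}{147543}$ ($y = \frac{35060}{-147543} = 35060 \left(- \frac{1}{147543}\right) = - \frac{35060}{147543} \approx -0.23763$)
$\sqrt{y + \frac{\left(-248\right) Y{\left(-16 \right)}}{-24414}} = \sqrt{- \frac{35060}{147543} + \frac{\left(-248\right) \frac{3 \left(-1 - -592\right)}{14 \left(-16\right)}}{-24414}} = \sqrt{- \frac{35060}{147543} + - 248 \cdot \frac{3}{14} \left(- \frac{1}{16}\right) \left(-1 + 592\right) \left(- \frac{1}{24414}\right)} = \sqrt{- \frac{35060}{147543} + - 248 \cdot \frac{3}{14} \left(- \frac{1}{16}\right) 591 \left(- \frac{1}{24414}\right)} = \sqrt{- \frac{35060}{147543} + \left(-248\right) \left(- \frac{1773}{224}\right) \left(- \frac{1}{24414}\right)} = \sqrt{- \frac{35060}{147543} + \frac{54963}{28} \left(- \frac{1}{24414}\right)} = \sqrt{- \frac{35060}{147543} - \frac{18321}{227864}} = \sqrt{- \frac{10692047143}{33619738152}} = \frac{i \sqrt{89865956314124924934}}{16809869076}$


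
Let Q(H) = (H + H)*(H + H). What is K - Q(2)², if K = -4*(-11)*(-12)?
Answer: -784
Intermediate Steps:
Q(H) = 4*H² (Q(H) = (2*H)*(2*H) = 4*H²)
K = -528 (K = 44*(-12) = -528)
K - Q(2)² = -528 - (4*2²)² = -528 - (4*4)² = -528 - 1*16² = -528 - 1*256 = -528 - 256 = -784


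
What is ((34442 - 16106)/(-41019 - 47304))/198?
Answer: -3056/2914659 ≈ -0.0010485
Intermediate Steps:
((34442 - 16106)/(-41019 - 47304))/198 = (18336/(-88323))*(1/198) = (18336*(-1/88323))*(1/198) = -6112/29441*1/198 = -3056/2914659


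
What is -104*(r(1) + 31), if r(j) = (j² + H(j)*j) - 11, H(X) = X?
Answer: -2288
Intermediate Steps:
r(j) = -11 + 2*j² (r(j) = (j² + j*j) - 11 = (j² + j²) - 11 = 2*j² - 11 = -11 + 2*j²)
-104*(r(1) + 31) = -104*((-11 + 2*1²) + 31) = -104*((-11 + 2*1) + 31) = -104*((-11 + 2) + 31) = -104*(-9 + 31) = -104*22 = -2288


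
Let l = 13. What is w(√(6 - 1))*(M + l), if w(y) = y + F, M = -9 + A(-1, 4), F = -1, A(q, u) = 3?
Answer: -7 + 7*√5 ≈ 8.6525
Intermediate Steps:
M = -6 (M = -9 + 3 = -6)
w(y) = -1 + y (w(y) = y - 1 = -1 + y)
w(√(6 - 1))*(M + l) = (-1 + √(6 - 1))*(-6 + 13) = (-1 + √5)*7 = -7 + 7*√5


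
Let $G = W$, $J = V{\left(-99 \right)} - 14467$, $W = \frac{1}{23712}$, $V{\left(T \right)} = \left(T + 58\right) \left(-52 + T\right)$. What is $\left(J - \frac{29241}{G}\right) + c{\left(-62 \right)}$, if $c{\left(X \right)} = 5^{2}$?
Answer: $-693370843$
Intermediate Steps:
$V{\left(T \right)} = \left(-52 + T\right) \left(58 + T\right)$ ($V{\left(T \right)} = \left(58 + T\right) \left(-52 + T\right) = \left(-52 + T\right) \left(58 + T\right)$)
$W = \frac{1}{23712} \approx 4.2173 \cdot 10^{-5}$
$J = -8276$ ($J = \left(-3016 + \left(-99\right)^{2} + 6 \left(-99\right)\right) - 14467 = \left(-3016 + 9801 - 594\right) - 14467 = 6191 - 14467 = -8276$)
$G = \frac{1}{23712} \approx 4.2173 \cdot 10^{-5}$
$c{\left(X \right)} = 25$
$\left(J - \frac{29241}{G}\right) + c{\left(-62 \right)} = \left(-8276 - 29241 \frac{1}{\frac{1}{23712}}\right) + 25 = \left(-8276 - 693362592\right) + 25 = -693370868 + 25 = -693370843$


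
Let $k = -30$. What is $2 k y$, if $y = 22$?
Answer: $-1320$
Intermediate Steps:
$2 k y = 2 \left(-30\right) 22 = \left(-60\right) 22 = -1320$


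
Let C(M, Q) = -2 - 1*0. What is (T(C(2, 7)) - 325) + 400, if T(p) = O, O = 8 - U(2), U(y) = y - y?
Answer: 83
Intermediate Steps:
C(M, Q) = -2 (C(M, Q) = -2 + 0 = -2)
U(y) = 0
O = 8 (O = 8 - 1*0 = 8 + 0 = 8)
T(p) = 8
(T(C(2, 7)) - 325) + 400 = (8 - 325) + 400 = -317 + 400 = 83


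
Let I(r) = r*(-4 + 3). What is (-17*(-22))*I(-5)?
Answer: 1870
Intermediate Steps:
I(r) = -r (I(r) = r*(-1) = -r)
(-17*(-22))*I(-5) = (-17*(-22))*(-1*(-5)) = 374*5 = 1870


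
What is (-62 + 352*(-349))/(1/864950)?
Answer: -106311004500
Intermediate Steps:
(-62 + 352*(-349))/(1/864950) = (-62 - 122848)/(1/864950) = -122910*864950 = -106311004500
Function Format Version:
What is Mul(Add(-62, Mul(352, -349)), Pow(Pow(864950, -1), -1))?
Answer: -106311004500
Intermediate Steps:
Mul(Add(-62, Mul(352, -349)), Pow(Pow(864950, -1), -1)) = Mul(Add(-62, -122848), Pow(Rational(1, 864950), -1)) = Mul(-122910, 864950) = -106311004500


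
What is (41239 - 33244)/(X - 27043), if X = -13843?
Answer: -7995/40886 ≈ -0.19554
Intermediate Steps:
(41239 - 33244)/(X - 27043) = (41239 - 33244)/(-13843 - 27043) = 7995/(-40886) = 7995*(-1/40886) = -7995/40886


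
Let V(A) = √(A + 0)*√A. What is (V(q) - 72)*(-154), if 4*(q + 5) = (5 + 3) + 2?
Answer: 11473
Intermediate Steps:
q = -5/2 (q = -5 + ((5 + 3) + 2)/4 = -5 + (8 + 2)/4 = -5 + (¼)*10 = -5 + 5/2 = -5/2 ≈ -2.5000)
V(A) = A (V(A) = √A*√A = A)
(V(q) - 72)*(-154) = (-5/2 - 72)*(-154) = -149/2*(-154) = 11473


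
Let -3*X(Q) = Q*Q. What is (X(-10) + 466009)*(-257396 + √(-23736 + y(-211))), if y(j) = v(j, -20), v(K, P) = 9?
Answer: -359820818092/3 + 1397927*I*√23727/3 ≈ -1.1994e+11 + 7.1777e+7*I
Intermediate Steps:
y(j) = 9
X(Q) = -Q²/3 (X(Q) = -Q*Q/3 = -Q²/3)
(X(-10) + 466009)*(-257396 + √(-23736 + y(-211))) = (-⅓*(-10)² + 466009)*(-257396 + √(-23736 + 9)) = (-⅓*100 + 466009)*(-257396 + √(-23727)) = (-100/3 + 466009)*(-257396 + I*√23727) = 1397927*(-257396 + I*√23727)/3 = -359820818092/3 + 1397927*I*√23727/3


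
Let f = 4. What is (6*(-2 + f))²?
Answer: 144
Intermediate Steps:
(6*(-2 + f))² = (6*(-2 + 4))² = (6*2)² = 12² = 144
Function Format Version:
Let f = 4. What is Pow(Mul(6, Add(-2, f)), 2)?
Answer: 144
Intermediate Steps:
Pow(Mul(6, Add(-2, f)), 2) = Pow(Mul(6, Add(-2, 4)), 2) = Pow(Mul(6, 2), 2) = Pow(12, 2) = 144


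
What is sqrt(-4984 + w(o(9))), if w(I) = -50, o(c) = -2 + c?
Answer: I*sqrt(5034) ≈ 70.951*I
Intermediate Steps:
sqrt(-4984 + w(o(9))) = sqrt(-4984 - 50) = sqrt(-5034) = I*sqrt(5034)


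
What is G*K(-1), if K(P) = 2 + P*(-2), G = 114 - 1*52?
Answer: 248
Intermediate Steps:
G = 62 (G = 114 - 52 = 62)
K(P) = 2 - 2*P
G*K(-1) = 62*(2 - 2*(-1)) = 62*(2 + 2) = 62*4 = 248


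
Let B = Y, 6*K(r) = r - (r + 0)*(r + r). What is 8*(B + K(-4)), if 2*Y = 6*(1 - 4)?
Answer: -120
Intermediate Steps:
K(r) = -r**2/3 + r/6 (K(r) = (r - (r + 0)*(r + r))/6 = (r - r*2*r)/6 = (r - 2*r**2)/6 = -r**2/3 + r/6)
Y = -9 (Y = (6*(1 - 4))/2 = (6*(-3))/2 = (1/2)*(-18) = -9)
B = -9
8*(B + K(-4)) = 8*(-9 + (1/6)*(-4)*(1 - 2*(-4))) = 8*(-9 + (1/6)*(-4)*(1 + 8)) = 8*(-9 + (1/6)*(-4)*9) = 8*(-9 - 6) = 8*(-15) = -120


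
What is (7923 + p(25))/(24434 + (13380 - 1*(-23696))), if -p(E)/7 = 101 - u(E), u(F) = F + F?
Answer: 3783/30755 ≈ 0.12300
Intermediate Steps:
u(F) = 2*F
p(E) = -707 + 14*E (p(E) = -7*(101 - 2*E) = -707 + 14*E)
(7923 + p(25))/(24434 + (13380 - 1*(-23696))) = (7923 + (-707 + 14*25))/(24434 + (13380 - 1*(-23696))) = (7923 + (-707 + 350))/(24434 + (13380 + 23696)) = (7923 - 357)/(24434 + 37076) = 7566/61510 = 7566*(1/61510) = 3783/30755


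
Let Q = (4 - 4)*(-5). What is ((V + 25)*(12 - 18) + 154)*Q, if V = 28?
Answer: 0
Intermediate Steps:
Q = 0 (Q = 0*(-5) = 0)
((V + 25)*(12 - 18) + 154)*Q = ((28 + 25)*(12 - 18) + 154)*0 = (53*(-6) + 154)*0 = (-318 + 154)*0 = -164*0 = 0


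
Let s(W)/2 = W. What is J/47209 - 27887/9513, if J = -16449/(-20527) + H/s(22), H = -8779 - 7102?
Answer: -1192156953113407/405621023603796 ≈ -2.9391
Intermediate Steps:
s(W) = 2*W
H = -15881
J = -325265531/903188 (J = -16449/(-20527) - 15881/(2*22) = -16449*(-1/20527) - 15881/44 = 16449/20527 - 15881*1/44 = 16449/20527 - 15881/44 = -325265531/903188 ≈ -360.13)
J/47209 - 27887/9513 = -325265531/903188/47209 - 27887/9513 = -325265531/903188*1/47209 - 27887*1/9513 = -325265531/42638602292 - 27887/9513 = -1192156953113407/405621023603796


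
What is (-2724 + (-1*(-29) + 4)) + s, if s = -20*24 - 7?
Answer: -3178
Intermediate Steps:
s = -487 (s = -480 - 7 = -487)
(-2724 + (-1*(-29) + 4)) + s = (-2724 + (-1*(-29) + 4)) - 487 = (-2724 + (29 + 4)) - 487 = (-2724 + 33) - 487 = -2691 - 487 = -3178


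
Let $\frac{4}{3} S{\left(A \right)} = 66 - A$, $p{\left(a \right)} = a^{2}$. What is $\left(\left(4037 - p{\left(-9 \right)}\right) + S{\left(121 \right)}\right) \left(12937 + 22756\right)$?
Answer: $\frac{558916687}{4} \approx 1.3973 \cdot 10^{8}$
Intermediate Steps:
$S{\left(A \right)} = \frac{99}{2} - \frac{3 A}{4}$ ($S{\left(A \right)} = \frac{3 \left(66 - A\right)}{4} = \frac{99}{2} - \frac{3 A}{4}$)
$\left(\left(4037 - p{\left(-9 \right)}\right) + S{\left(121 \right)}\right) \left(12937 + 22756\right) = \left(\left(4037 - \left(-9\right)^{2}\right) + \left(\frac{99}{2} - \frac{363}{4}\right)\right) \left(12937 + 22756\right) = \left(\left(4037 - 81\right) + \left(\frac{99}{2} - \frac{363}{4}\right)\right) 35693 = \left(\left(4037 - 81\right) - \frac{165}{4}\right) 35693 = \left(3956 - \frac{165}{4}\right) 35693 = \frac{15659}{4} \cdot 35693 = \frac{558916687}{4}$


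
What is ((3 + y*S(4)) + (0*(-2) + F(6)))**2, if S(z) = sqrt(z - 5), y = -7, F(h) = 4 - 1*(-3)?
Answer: 51 - 140*I ≈ 51.0 - 140.0*I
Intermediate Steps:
F(h) = 7 (F(h) = 4 + 3 = 7)
S(z) = sqrt(-5 + z)
((3 + y*S(4)) + (0*(-2) + F(6)))**2 = ((3 - 7*sqrt(-5 + 4)) + (0*(-2) + 7))**2 = ((3 - 7*I) + (0 + 7))**2 = ((3 - 7*I) + 7)**2 = (10 - 7*I)**2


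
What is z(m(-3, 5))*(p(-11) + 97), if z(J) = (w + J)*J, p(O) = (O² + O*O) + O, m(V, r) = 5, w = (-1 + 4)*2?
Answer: 18040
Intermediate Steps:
w = 6 (w = 3*2 = 6)
p(O) = O + 2*O² (p(O) = (O² + O²) + O = 2*O² + O = O + 2*O²)
z(J) = J*(6 + J) (z(J) = (6 + J)*J = J*(6 + J))
z(m(-3, 5))*(p(-11) + 97) = (5*(6 + 5))*(-11*(1 + 2*(-11)) + 97) = (5*11)*(-11*(1 - 22) + 97) = 55*(-11*(-21) + 97) = 55*(231 + 97) = 55*328 = 18040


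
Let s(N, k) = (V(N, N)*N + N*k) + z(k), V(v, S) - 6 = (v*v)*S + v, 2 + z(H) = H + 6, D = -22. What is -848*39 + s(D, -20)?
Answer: 201960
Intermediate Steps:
z(H) = 4 + H (z(H) = -2 + (H + 6) = -2 + (6 + H) = 4 + H)
V(v, S) = 6 + v + S*v² (V(v, S) = 6 + ((v*v)*S + v) = 6 + (v²*S + v) = 6 + (S*v² + v) = 6 + (v + S*v²) = 6 + v + S*v²)
s(N, k) = 4 + k + N*k + N*(6 + N + N³) (s(N, k) = ((6 + N + N*N²)*N + N*k) + (4 + k) = ((6 + N + N³)*N + N*k) + (4 + k) = (N*(6 + N + N³) + N*k) + (4 + k) = (N*k + N*(6 + N + N³)) + (4 + k) = 4 + k + N*k + N*(6 + N + N³))
-848*39 + s(D, -20) = -848*39 + (4 - 20 - 22*(-20) - 22*(6 - 22 + (-22)³)) = -33072 + (4 - 20 + 440 - 22*(6 - 22 - 10648)) = -33072 + (4 - 20 + 440 - 22*(-10664)) = -33072 + (4 - 20 + 440 + 234608) = -33072 + 235032 = 201960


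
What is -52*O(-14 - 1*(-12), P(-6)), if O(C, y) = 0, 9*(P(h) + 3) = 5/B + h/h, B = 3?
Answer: 0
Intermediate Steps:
P(h) = -73/27 (P(h) = -3 + (5/3 + h/h)/9 = -3 + (5*(⅓) + 1)/9 = -3 + (5/3 + 1)/9 = -3 + (⅑)*(8/3) = -3 + 8/27 = -73/27)
-52*O(-14 - 1*(-12), P(-6)) = -52*0 = 0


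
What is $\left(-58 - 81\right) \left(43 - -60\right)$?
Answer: $-14317$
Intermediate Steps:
$\left(-58 - 81\right) \left(43 - -60\right) = - 139 \left(43 + 60\right) = \left(-139\right) 103 = -14317$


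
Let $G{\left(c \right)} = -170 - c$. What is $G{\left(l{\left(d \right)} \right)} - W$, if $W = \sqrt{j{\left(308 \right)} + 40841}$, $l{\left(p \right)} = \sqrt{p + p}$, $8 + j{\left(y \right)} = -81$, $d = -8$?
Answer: $-170 - 12 \sqrt{283} - 4 i \approx -371.87 - 4.0 i$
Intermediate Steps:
$j{\left(y \right)} = -89$ ($j{\left(y \right)} = -8 - 81 = -89$)
$l{\left(p \right)} = \sqrt{2} \sqrt{p}$ ($l{\left(p \right)} = \sqrt{2 p} = \sqrt{2} \sqrt{p}$)
$W = 12 \sqrt{283}$ ($W = \sqrt{-89 + 40841} = \sqrt{40752} = 12 \sqrt{283} \approx 201.87$)
$G{\left(l{\left(d \right)} \right)} - W = \left(-170 - \sqrt{2} \sqrt{-8}\right) - 12 \sqrt{283} = \left(-170 - \sqrt{2} \cdot 2 i \sqrt{2}\right) - 12 \sqrt{283} = \left(-170 - 4 i\right) - 12 \sqrt{283} = -170 - 12 \sqrt{283} - 4 i$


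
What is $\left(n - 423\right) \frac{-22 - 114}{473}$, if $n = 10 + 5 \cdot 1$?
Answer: $\frac{55488}{473} \approx 117.31$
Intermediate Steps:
$n = 15$ ($n = 10 + 5 = 15$)
$\left(n - 423\right) \frac{-22 - 114}{473} = \left(15 - 423\right) \frac{-22 - 114}{473} = - 408 \left(-22 - 114\right) \frac{1}{473} = - 408 \left(\left(-136\right) \frac{1}{473}\right) = \left(-408\right) \left(- \frac{136}{473}\right) = \frac{55488}{473}$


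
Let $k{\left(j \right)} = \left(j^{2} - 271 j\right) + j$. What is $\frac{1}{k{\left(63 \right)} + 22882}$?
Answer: $\frac{1}{9841} \approx 0.00010162$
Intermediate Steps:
$k{\left(j \right)} = j^{2} - 270 j$
$\frac{1}{k{\left(63 \right)} + 22882} = \frac{1}{63 \left(-270 + 63\right) + 22882} = \frac{1}{63 \left(-207\right) + 22882} = \frac{1}{-13041 + 22882} = \frac{1}{9841}$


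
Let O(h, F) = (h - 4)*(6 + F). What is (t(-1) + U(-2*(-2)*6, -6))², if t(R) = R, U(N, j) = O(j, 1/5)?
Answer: 3969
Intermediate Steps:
O(h, F) = (-4 + h)*(6 + F)
U(N, j) = -124/5 + 31*j/5 (U(N, j) = -24 - 4/5 + 6*j + j/5 = -24 - 4*⅕ + 6*j + j/5 = -24 - ⅘ + 6*j + j/5 = -124/5 + 31*j/5)
(t(-1) + U(-2*(-2)*6, -6))² = (-1 + (-124/5 + (31/5)*(-6)))² = (-1 + (-124/5 - 186/5))² = (-1 - 62)² = (-63)² = 3969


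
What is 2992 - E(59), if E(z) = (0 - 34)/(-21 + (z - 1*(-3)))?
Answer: 122706/41 ≈ 2992.8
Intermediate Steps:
E(z) = -34/(-18 + z) (E(z) = -34/(-21 + (z + 3)) = -34/(-21 + (3 + z)) = -34/(-18 + z))
2992 - E(59) = 2992 - (-34)/(-18 + 59) = 2992 - (-34)/41 = 2992 - 1*(-34/41) = 2992 + 34/41 = 122706/41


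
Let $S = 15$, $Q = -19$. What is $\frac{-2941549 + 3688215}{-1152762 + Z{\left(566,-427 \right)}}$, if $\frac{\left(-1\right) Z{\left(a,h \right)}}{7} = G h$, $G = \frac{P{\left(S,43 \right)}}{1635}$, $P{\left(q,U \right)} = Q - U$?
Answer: $- \frac{610399455}{942475594} \approx -0.64766$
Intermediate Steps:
$P{\left(q,U \right)} = -19 - U$
$G = - \frac{62}{1635}$ ($G = \frac{-19 - 43}{1635} = \left(-19 - 43\right) \frac{1}{1635} = \left(-62\right) \frac{1}{1635} = - \frac{62}{1635} \approx -0.03792$)
$Z{\left(a,h \right)} = \frac{434 h}{1635}$ ($Z{\left(a,h \right)} = - 7 \left(- \frac{62 h}{1635}\right) = \frac{434 h}{1635}$)
$\frac{-2941549 + 3688215}{-1152762 + Z{\left(566,-427 \right)}} = \frac{-2941549 + 3688215}{-1152762 + \frac{434}{1635} \left(-427\right)} = \frac{746666}{-1152762 - \frac{185318}{1635}} = \frac{746666}{- \frac{1884951188}{1635}} = 746666 \left(- \frac{1635}{1884951188}\right) = - \frac{610399455}{942475594}$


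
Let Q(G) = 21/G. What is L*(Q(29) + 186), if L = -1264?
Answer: -6844560/29 ≈ -2.3602e+5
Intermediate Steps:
L*(Q(29) + 186) = -1264*(21/29 + 186) = -1264*5415/29 = -6844560/29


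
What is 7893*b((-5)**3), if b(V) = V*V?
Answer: 123328125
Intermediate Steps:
b(V) = V**2
7893*b((-5)**3) = 7893*((-5)**3)**2 = 7893*(-125)**2 = 7893*15625 = 123328125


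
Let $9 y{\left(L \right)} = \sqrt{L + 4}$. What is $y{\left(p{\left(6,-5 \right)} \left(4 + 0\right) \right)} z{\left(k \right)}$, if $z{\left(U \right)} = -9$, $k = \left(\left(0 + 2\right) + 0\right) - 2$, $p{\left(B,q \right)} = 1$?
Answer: $- 2 \sqrt{2} \approx -2.8284$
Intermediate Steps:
$y{\left(L \right)} = \frac{\sqrt{4 + L}}{9}$ ($y{\left(L \right)} = \frac{\sqrt{L + 4}}{9} = \frac{\sqrt{4 + L}}{9}$)
$k = 0$ ($k = \left(2 + 0\right) - 2 = 2 - 2 = 0$)
$y{\left(p{\left(6,-5 \right)} \left(4 + 0\right) \right)} z{\left(k \right)} = \frac{\sqrt{4 + 1 \left(4 + 0\right)}}{9} \left(-9\right) = \frac{\sqrt{4 + 1 \cdot 4}}{9} \left(-9\right) = \frac{\sqrt{4 + 4}}{9} \left(-9\right) = \frac{\sqrt{8}}{9} \left(-9\right) = \frac{2 \sqrt{2}}{9} \left(-9\right) = - 2 \sqrt{2}$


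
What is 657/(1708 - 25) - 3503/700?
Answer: -603961/130900 ≈ -4.6139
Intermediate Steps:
657/(1708 - 25) - 3503/700 = 657/1683 - 3503*1/700 = 657*(1/1683) - 3503/700 = 73/187 - 3503/700 = -603961/130900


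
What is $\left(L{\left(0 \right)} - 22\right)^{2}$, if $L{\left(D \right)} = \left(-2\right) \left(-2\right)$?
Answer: $324$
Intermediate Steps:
$L{\left(D \right)} = 4$
$\left(L{\left(0 \right)} - 22\right)^{2} = \left(4 - 22\right)^{2} = \left(-18\right)^{2} = 324$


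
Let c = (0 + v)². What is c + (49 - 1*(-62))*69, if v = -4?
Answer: 7675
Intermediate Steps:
c = 16 (c = (0 - 4)² = (-4)² = 16)
c + (49 - 1*(-62))*69 = 16 + (49 - 1*(-62))*69 = 16 + (49 + 62)*69 = 16 + 111*69 = 16 + 7659 = 7675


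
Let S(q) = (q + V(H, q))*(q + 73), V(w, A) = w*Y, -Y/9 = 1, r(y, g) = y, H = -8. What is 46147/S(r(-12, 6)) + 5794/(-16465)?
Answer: 147720863/12052380 ≈ 12.257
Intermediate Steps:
Y = -9 (Y = -9*1 = -9)
V(w, A) = -9*w (V(w, A) = w*(-9) = -9*w)
S(q) = (72 + q)*(73 + q) (S(q) = (q - 9*(-8))*(q + 73) = (q + 72)*(73 + q) = (72 + q)*(73 + q))
46147/S(r(-12, 6)) + 5794/(-16465) = 46147/(5256 + (-12)**2 + 145*(-12)) + 5794/(-16465) = 46147/(5256 + 144 - 1740) + 5794*(-1/16465) = 46147/3660 - 5794/16465 = 147720863/12052380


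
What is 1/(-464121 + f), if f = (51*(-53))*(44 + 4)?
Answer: -1/593865 ≈ -1.6839e-6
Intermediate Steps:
f = -129744 (f = -2703*48 = -129744)
1/(-464121 + f) = 1/(-464121 - 129744) = 1/(-593865) = -1/593865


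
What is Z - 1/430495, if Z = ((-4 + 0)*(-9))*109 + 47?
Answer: 1709495644/430495 ≈ 3971.0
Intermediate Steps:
Z = 3971 (Z = -4*(-9)*109 + 47 = 36*109 + 47 = 3924 + 47 = 3971)
Z - 1/430495 = 3971 - 1/430495 = 1709495644/430495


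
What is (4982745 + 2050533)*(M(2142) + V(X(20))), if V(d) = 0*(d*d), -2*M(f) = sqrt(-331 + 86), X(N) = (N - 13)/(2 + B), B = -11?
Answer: -24616473*I*sqrt(5) ≈ -5.5044e+7*I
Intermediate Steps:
X(N) = 13/9 - N/9 (X(N) = (N - 13)/(2 - 11) = (-13 + N)/(-9) = (-13 + N)*(-1/9) = 13/9 - N/9)
M(f) = -7*I*sqrt(5)/2 (M(f) = -sqrt(-331 + 86)/2 = -7*I*sqrt(5)/2)
V(d) = 0 (V(d) = 0*d**2 = 0)
(4982745 + 2050533)*(M(2142) + V(X(20))) = (4982745 + 2050533)*(-7*I*sqrt(5)/2 + 0) = 7033278*(-7*I*sqrt(5)/2) = -24616473*I*sqrt(5)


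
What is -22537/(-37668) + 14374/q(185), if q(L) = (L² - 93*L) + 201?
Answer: 929549509/648680628 ≈ 1.4330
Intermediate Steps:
q(L) = 201 + L² - 93*L
-22537/(-37668) + 14374/q(185) = -22537/(-37668) + 14374/(201 + 185² - 93*185) = -22537*(-1/37668) + 14374/(201 + 34225 - 17205) = 22537/37668 + 14374/17221 = 929549509/648680628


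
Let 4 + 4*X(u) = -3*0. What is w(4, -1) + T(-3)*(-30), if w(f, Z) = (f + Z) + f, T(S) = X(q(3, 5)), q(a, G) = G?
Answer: 37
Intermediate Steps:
X(u) = -1 (X(u) = -1 + (-3*0)/4 = -1 + (¼)*0 = -1 + 0 = -1)
T(S) = -1
w(f, Z) = Z + 2*f (w(f, Z) = (Z + f) + f = Z + 2*f)
w(4, -1) + T(-3)*(-30) = (-1 + 2*4) - 1*(-30) = (-1 + 8) + 30 = 7 + 30 = 37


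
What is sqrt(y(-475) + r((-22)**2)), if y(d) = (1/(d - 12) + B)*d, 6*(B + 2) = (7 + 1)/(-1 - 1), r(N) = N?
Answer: sqrt(3738916689)/1461 ≈ 41.853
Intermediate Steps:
B = -8/3 (B = -2 + ((7 + 1)/(-1 - 1))/6 = -2 + (8/(-2))/6 = -2 + (8*(-1/2))/6 = -2 + (1/6)*(-4) = -2 - 2/3 = -8/3 ≈ -2.6667)
y(d) = d*(-8/3 + 1/(-12 + d)) (y(d) = (1/(d - 12) - 8/3)*d = (1/(-12 + d) - 8/3)*d = (-8/3 + 1/(-12 + d))*d = d*(-8/3 + 1/(-12 + d)))
sqrt(y(-475) + r((-22)**2)) = sqrt((1/3)*(-475)*(99 - 8*(-475))/(-12 - 475) + (-22)**2) = sqrt((1/3)*(-475)*(99 + 3800)/(-487) + 484) = sqrt((1/3)*(-475)*(-1/487)*3899 + 484) = sqrt(1852025/1461 + 484) = sqrt(2559149/1461) = sqrt(3738916689)/1461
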